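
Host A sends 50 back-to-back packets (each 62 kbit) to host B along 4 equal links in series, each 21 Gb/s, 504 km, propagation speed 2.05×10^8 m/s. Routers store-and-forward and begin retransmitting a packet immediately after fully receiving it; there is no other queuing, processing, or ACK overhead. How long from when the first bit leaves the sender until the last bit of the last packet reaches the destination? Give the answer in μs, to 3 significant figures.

9990 μs

Per-hop transmission t_tx = L/R = 62000/21000000000 = 2.95238 μs.
Per-hop propagation t_prop = 504000/2.05e+08 = 2458.54 μs.
Pipeline fill: first packet needs 4·t_tx to clear all hops; remaining 49 packets each add one t_tx.
Total = (4+50-1)·t_tx + 4·t_prop = 53·2.95238 + 4·2458.54 = 9990 μs.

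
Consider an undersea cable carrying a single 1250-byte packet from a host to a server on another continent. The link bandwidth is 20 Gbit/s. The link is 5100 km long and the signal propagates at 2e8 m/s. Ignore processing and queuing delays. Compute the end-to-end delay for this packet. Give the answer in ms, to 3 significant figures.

25.5 ms

L = 1250 × 8 = 10000 bits.
Transmission delay = L/R = 10000 / 20000000000 = 0.0005 ms.
Propagation delay = d/s = 5100000 m / 200000000 m/s = 25.5 ms.
Total = 25.5 ms.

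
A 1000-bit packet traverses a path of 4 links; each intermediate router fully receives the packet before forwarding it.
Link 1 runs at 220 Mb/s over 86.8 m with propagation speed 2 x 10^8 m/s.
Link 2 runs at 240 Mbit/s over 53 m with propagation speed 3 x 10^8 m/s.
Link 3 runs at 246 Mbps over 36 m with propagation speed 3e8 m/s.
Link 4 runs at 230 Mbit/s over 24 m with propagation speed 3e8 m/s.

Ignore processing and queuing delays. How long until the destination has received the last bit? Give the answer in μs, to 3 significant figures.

Transmission delays (L/R per hop): 4.54545, 4.16667, 4.06504, 4.34783 μs; sum = 17.125 μs.
Propagation delays (d/s per hop): 0.434, 0.176667, 0.12, 0.08 μs; sum = 0.810667 μs.
End-to-end = 17.9 μs.

17.9 μs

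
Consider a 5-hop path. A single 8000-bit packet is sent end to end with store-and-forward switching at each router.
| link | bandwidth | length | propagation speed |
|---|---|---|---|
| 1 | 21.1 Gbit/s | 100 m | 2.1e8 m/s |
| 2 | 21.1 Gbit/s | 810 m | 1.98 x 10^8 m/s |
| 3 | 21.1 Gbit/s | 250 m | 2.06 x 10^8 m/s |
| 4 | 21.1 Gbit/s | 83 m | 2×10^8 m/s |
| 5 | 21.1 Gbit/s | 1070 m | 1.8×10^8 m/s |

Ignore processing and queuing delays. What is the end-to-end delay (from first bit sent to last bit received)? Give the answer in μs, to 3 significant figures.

14.0 μs

Transmission delay per hop = L/R = 8000/21100000000 = 0.379147 μs; 5 hops → 1.89573 μs.
Propagation delays (d/s per hop): 0.47619, 4.09091, 1.21359, 0.415, 5.94444 μs; sum = 12.1401 μs.
End-to-end = 14.0 μs.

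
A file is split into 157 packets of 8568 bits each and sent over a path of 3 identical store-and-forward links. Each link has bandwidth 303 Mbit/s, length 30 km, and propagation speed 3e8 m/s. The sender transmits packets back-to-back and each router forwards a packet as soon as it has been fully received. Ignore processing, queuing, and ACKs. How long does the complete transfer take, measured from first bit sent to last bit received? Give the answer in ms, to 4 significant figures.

4.796 ms

Per-hop transmission t_tx = L/R = 8568/303000000 = 0.0282772 ms.
Per-hop propagation t_prop = 30000/300000000 = 0.1 ms.
Pipeline fill: first packet needs 3·t_tx to clear all hops; remaining 156 packets each add one t_tx.
Total = (3+157-1)·t_tx + 3·t_prop = 159·0.0282772 + 3·0.1 = 4.796 ms.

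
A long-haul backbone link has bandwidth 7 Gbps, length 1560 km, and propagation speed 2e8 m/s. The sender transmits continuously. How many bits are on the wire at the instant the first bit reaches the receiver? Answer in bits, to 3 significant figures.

Propagation delay = 1560000 / 200000000 = 0.0078 s.
BDP = R × t_prop = 7000000000 × 0.0078 = 54600000 bits.

54600000 bits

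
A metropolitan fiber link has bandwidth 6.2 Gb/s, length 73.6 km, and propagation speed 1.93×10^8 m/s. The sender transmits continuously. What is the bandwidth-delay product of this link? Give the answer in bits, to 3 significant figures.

Propagation delay = 73600 / 193000000 = 0.000381347 s.
BDP = R × t_prop = 6200000000 × 0.000381347 = 2364350 bits.

2360000 bits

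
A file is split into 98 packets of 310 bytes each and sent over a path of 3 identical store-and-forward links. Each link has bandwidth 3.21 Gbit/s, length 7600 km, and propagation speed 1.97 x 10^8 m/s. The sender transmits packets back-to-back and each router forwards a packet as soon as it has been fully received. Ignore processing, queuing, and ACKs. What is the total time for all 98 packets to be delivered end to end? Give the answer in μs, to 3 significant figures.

Per-hop transmission t_tx = L/R = 2480/3210000000 = 0.772586 μs.
Per-hop propagation t_prop = 7600000/197000000 = 38578.7 μs.
Pipeline fill: first packet needs 3·t_tx to clear all hops; remaining 97 packets each add one t_tx.
Total = (3+98-1)·t_tx + 3·t_prop = 100·0.772586 + 3·38578.7 = 116000 μs.

116000 μs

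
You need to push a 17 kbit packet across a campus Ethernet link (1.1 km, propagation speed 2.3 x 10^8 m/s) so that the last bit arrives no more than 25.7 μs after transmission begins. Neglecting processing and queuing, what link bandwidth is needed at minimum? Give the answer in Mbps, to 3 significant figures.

Propagation delay = 1100 / 2.3e+08 = 4.78261 μs.
Transmission budget = 25.7 − 4.78261 = 20.9174 μs.
R ≥ L / t_tx = 17000 bits / 2.09174e-05 s = 813 Mbps.

813 Mbps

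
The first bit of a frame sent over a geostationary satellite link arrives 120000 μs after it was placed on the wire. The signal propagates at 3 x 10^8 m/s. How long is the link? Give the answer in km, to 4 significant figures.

36000 km

d = s × t_prop = 300000000 × 0.12 = 36000 km.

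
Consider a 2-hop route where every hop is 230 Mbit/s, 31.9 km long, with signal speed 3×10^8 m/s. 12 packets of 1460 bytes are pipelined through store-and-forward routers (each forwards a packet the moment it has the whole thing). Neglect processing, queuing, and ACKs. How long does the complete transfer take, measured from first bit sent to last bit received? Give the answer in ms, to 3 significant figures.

Per-hop transmission t_tx = L/R = 11680/230000000 = 0.0507826 ms.
Per-hop propagation t_prop = 31900/300000000 = 0.106333 ms.
Pipeline fill: first packet needs 2·t_tx to clear all hops; remaining 11 packets each add one t_tx.
Total = (2+12-1)·t_tx + 2·t_prop = 13·0.0507826 + 2·0.106333 = 0.873 ms.

0.873 ms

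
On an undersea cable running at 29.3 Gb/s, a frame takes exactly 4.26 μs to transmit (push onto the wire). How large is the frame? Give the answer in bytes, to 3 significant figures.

15600 bytes

L = R × t_tx = 29300000000 b/s × 4.26e-06 s = 124818 bits.
In bytes: 124818 / 8 = 15600 bytes.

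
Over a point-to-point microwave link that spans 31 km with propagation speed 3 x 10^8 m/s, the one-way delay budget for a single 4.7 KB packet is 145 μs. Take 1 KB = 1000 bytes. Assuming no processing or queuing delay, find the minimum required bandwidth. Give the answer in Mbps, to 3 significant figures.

902 Mbps

L = 37600 bits.
Propagation delay = 31000 / 300000000 = 103.333 μs.
Transmission budget = 145 − 103.333 = 41.6667 μs.
R ≥ L / t_tx = 37600 bits / 4.16667e-05 s = 902 Mbps.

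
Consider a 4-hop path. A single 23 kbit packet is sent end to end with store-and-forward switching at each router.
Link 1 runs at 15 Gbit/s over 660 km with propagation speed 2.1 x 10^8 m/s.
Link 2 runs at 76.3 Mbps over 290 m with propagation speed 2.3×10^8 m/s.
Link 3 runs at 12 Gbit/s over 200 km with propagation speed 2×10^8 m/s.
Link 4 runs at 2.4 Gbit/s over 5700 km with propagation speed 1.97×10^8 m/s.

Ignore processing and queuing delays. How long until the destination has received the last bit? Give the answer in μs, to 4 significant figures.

33390 μs

L = 23000 bits.
Transmission delays (L/R per hop): 1.53333, 301.442, 1.91667, 9.58333 μs; sum = 314.475 μs.
Propagation delays (d/s per hop): 3142.86, 1.26087, 1000, 28934 μs; sum = 33078.1 μs.
End-to-end = 33390 μs.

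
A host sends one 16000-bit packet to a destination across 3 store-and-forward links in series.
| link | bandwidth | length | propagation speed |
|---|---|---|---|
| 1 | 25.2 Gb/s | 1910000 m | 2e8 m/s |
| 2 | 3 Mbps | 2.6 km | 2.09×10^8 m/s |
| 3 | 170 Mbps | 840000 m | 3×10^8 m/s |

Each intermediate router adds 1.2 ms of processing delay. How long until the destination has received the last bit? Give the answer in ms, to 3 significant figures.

Transmission delays (L/R per hop): 0.000634921, 5.33333, 0.0941176 ms; sum = 5.42809 ms.
Propagation delays (d/s per hop): 9.55, 0.0124402, 2.8 ms; sum = 12.3624 ms.
Processing at 2 router(s): 2 × 1.2 ms = 2.4 ms.
End-to-end = 20.2 ms.

20.2 ms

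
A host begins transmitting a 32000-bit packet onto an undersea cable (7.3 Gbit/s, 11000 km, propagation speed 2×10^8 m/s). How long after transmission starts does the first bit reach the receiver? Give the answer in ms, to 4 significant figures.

55.00 ms

First bit experiences only propagation delay: d/s = 11000000/200000000 = 55.00 ms.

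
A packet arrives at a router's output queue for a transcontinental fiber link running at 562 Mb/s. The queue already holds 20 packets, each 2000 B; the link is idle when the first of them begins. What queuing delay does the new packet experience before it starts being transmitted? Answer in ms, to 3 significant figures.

0.569 ms

Each queued packet: L/R = 16000/562000000 = 0.0284698 ms.
20 queued → 0.569395 ms.
Queuing delay = 0.569 ms.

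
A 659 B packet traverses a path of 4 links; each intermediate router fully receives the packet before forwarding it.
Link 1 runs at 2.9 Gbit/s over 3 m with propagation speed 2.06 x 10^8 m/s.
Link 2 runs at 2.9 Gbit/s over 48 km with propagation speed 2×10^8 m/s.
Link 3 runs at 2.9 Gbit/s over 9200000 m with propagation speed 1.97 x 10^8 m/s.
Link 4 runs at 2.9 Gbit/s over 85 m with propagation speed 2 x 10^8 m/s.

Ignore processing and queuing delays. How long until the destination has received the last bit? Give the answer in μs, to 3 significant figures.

46900 μs

L = 659 × 8 = 5272 bits.
Transmission delay per hop = L/R = 5272/2900000000 = 1.81793 μs; 4 hops → 7.27172 μs.
Propagation delays (d/s per hop): 0.0145631, 240, 46700.5, 0.425 μs; sum = 46940.9 μs.
End-to-end = 46900 μs.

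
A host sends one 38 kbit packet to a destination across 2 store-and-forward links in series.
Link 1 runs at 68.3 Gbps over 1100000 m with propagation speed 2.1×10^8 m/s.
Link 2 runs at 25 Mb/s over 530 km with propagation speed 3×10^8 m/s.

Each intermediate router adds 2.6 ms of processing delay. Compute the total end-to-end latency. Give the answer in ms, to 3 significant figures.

11.1 ms

L = 38000 bits.
Transmission delays (L/R per hop): 0.000556369, 1.52 ms; sum = 1.52056 ms.
Propagation delays (d/s per hop): 5.2381, 1.76667 ms; sum = 7.00476 ms.
Processing at 1 router(s): 1 × 2.6 ms = 2.6 ms.
End-to-end = 11.1 ms.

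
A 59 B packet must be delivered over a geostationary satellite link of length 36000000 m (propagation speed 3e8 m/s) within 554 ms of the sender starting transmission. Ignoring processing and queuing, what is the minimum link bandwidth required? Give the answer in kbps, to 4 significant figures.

L = 472 bits.
Propagation delay = 36000000 / 300000000 = 120 ms.
Transmission budget = 554 − 120 = 434 ms.
R ≥ L / t_tx = 472 bits / 0.434 s = 1.088 kbps.

1.088 kbps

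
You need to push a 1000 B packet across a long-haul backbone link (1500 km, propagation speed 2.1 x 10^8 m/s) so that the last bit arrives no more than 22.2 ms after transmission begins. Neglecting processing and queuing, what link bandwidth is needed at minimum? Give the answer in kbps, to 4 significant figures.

531.3 kbps

L = 8000 bits.
Propagation delay = 1500000 / 210000000 = 7.14286 ms.
Transmission budget = 22.2 − 7.14286 = 15.0571 ms.
R ≥ L / t_tx = 8000 bits / 0.0150571 s = 531.3 kbps.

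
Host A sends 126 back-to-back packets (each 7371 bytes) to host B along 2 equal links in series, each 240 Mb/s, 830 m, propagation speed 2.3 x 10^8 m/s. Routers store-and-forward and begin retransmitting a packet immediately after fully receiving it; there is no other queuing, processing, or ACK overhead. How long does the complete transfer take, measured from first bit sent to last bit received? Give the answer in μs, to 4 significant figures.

31210 μs

Per-hop transmission t_tx = L/R = 58968/240000000 = 245.7 μs.
Per-hop propagation t_prop = 830/2.3e+08 = 3.6087 μs.
Pipeline fill: first packet needs 2·t_tx to clear all hops; remaining 125 packets each add one t_tx.
Total = (2+126-1)·t_tx + 2·t_prop = 127·245.7 + 2·3.6087 = 31210 μs.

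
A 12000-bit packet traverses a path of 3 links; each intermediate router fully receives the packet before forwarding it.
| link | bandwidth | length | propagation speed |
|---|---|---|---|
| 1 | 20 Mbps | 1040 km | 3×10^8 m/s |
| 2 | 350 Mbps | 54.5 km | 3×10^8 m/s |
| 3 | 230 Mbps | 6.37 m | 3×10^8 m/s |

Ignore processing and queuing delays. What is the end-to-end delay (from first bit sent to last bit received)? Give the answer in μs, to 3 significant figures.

4330 μs

Transmission delays (L/R per hop): 600, 34.2857, 52.1739 μs; sum = 686.46 μs.
Propagation delays (d/s per hop): 3466.67, 181.667, 0.0212333 μs; sum = 3648.35 μs.
End-to-end = 4330 μs.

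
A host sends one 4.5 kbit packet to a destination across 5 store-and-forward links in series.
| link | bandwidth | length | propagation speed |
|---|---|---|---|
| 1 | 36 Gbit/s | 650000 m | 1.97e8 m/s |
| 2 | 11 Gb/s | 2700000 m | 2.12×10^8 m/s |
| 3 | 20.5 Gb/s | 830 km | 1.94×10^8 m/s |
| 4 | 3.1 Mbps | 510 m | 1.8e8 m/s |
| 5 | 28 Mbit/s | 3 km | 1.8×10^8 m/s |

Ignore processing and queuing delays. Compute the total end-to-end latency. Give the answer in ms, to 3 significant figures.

21.9 ms

L = 4500 bits.
Transmission delays (L/R per hop): 0.000125, 0.000409091, 0.000219512, 1.45161, 0.160714 ms; sum = 1.61308 ms.
Propagation delays (d/s per hop): 3.29949, 12.7358, 4.27835, 0.00283333, 0.0166667 ms; sum = 20.3332 ms.
End-to-end = 21.9 ms.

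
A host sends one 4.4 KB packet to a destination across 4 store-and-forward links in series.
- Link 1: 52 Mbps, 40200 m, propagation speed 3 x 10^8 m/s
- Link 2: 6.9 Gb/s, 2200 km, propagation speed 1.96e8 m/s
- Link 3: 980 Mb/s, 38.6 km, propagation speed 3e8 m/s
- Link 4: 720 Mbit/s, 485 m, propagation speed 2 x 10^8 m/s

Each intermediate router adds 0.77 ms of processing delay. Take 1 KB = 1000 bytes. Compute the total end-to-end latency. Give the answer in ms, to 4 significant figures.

14.57 ms

L = 35200 bits.
Transmission delays (L/R per hop): 0.676923, 0.00510145, 0.0359184, 0.0488889 ms; sum = 0.766832 ms.
Propagation delays (d/s per hop): 0.134, 11.2245, 0.128667, 0.002425 ms; sum = 11.4896 ms.
Processing at 3 router(s): 3 × 0.77 ms = 2.31 ms.
End-to-end = 14.57 ms.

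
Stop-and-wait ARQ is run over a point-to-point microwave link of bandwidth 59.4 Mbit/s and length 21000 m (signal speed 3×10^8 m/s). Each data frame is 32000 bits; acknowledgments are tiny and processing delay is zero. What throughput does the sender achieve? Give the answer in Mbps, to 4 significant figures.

47.15 Mbps

t_tx = L/R = 32000/59400000 = 0.000538721 s.
t_prop = 21000/300000000 = 7e-05 s; RTT = 0.00014 s.
Cycle = t_tx + RTT = 0.000678721 s.
Throughput = L / cycle = 32000 / 0.000678721 = 47.15 Mbps.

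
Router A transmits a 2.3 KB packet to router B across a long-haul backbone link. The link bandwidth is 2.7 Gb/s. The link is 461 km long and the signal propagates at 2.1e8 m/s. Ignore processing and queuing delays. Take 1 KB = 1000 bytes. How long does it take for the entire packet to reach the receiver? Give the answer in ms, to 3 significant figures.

2.20 ms

L = 18400 bits.
Transmission delay = L/R = 18400 / 2700000000 = 0.00681481 ms.
Propagation delay = d/s = 461000 m / 210000000 m/s = 2.19524 ms.
Total = 2.20 ms.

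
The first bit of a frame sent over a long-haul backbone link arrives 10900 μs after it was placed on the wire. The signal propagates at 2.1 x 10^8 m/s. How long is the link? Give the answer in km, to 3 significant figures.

d = s × t_prop = 210000000 × 0.0109 = 2290 km.

2290 km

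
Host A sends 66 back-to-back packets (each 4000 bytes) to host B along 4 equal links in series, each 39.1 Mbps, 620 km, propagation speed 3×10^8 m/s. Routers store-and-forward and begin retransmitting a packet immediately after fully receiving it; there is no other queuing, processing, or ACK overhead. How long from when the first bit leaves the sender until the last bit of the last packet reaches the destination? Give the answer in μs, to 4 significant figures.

Per-hop transmission t_tx = L/R = 32000/39100000 = 818.414 μs.
Per-hop propagation t_prop = 620000/300000000 = 2066.67 μs.
Pipeline fill: first packet needs 4·t_tx to clear all hops; remaining 65 packets each add one t_tx.
Total = (4+66-1)·t_tx + 4·t_prop = 69·818.414 + 4·2066.67 = 64740 μs.

64740 μs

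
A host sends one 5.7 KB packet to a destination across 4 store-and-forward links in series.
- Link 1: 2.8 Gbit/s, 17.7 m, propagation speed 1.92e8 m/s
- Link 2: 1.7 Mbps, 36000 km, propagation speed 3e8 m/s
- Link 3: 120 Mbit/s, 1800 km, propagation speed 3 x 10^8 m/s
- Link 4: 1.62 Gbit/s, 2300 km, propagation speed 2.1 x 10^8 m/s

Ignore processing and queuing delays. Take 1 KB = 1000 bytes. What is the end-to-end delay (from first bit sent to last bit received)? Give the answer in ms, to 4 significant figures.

164.2 ms

L = 45600 bits.
Transmission delays (L/R per hop): 0.0162857, 26.8235, 0.38, 0.0281481 ms; sum = 27.248 ms.
Propagation delays (d/s per hop): 9.21875e-05, 120, 6, 10.9524 ms; sum = 136.952 ms.
End-to-end = 164.2 ms.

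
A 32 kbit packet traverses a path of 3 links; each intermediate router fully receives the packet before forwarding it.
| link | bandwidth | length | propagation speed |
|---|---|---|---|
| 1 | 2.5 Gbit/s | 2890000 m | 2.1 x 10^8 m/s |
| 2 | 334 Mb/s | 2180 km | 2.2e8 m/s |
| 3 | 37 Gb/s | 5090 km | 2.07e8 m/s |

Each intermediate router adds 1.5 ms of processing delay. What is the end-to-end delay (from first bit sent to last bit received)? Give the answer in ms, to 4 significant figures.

L = 32000 bits.
Transmission delays (L/R per hop): 0.0128, 0.0958084, 0.000864865 ms; sum = 0.109473 ms.
Propagation delays (d/s per hop): 13.7619, 9.90909, 24.5894 ms; sum = 48.2604 ms.
Processing at 2 router(s): 2 × 1.5 ms = 3 ms.
End-to-end = 51.37 ms.

51.37 ms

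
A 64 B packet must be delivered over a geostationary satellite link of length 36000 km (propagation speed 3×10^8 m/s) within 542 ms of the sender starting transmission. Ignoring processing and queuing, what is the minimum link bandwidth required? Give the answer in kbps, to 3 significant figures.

1.21 kbps

L = 512 bits.
Propagation delay = 36000000 / 300000000 = 120 ms.
Transmission budget = 542 − 120 = 422 ms.
R ≥ L / t_tx = 512 bits / 0.422 s = 1.21 kbps.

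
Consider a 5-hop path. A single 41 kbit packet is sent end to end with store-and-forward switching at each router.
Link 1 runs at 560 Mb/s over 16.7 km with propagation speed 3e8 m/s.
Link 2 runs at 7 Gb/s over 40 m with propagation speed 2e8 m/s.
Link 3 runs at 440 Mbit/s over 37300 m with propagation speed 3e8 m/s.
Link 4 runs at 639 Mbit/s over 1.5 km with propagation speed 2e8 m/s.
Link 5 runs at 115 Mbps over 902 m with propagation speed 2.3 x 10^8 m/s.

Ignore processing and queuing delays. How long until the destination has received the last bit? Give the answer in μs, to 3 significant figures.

L = 41000 bits.
Transmission delays (L/R per hop): 73.2143, 5.85714, 93.1818, 64.1628, 356.522 μs; sum = 592.938 μs.
Propagation delays (d/s per hop): 55.6667, 0.2, 124.333, 7.5, 3.92174 μs; sum = 191.622 μs.
End-to-end = 785 μs.

785 μs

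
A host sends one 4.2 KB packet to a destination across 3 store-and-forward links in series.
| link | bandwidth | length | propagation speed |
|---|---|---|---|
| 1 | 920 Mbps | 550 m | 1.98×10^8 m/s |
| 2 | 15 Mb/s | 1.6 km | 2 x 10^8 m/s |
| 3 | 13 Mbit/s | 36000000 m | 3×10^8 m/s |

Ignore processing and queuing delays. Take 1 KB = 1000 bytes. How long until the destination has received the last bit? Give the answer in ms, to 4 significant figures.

124.9 ms

L = 33600 bits.
Transmission delays (L/R per hop): 0.0365217, 2.24, 2.58462 ms; sum = 4.86114 ms.
Propagation delays (d/s per hop): 0.00277778, 0.008, 120 ms; sum = 120.011 ms.
End-to-end = 124.9 ms.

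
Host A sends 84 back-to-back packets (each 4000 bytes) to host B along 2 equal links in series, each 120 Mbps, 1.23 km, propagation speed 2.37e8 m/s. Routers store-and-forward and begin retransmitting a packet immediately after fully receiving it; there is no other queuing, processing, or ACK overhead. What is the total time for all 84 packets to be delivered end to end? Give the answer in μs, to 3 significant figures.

22700 μs

Per-hop transmission t_tx = L/R = 32000/120000000 = 266.667 μs.
Per-hop propagation t_prop = 1230/237000000 = 5.18987 μs.
Pipeline fill: first packet needs 2·t_tx to clear all hops; remaining 83 packets each add one t_tx.
Total = (2+84-1)·t_tx + 2·t_prop = 85·266.667 + 2·5.18987 = 22700 μs.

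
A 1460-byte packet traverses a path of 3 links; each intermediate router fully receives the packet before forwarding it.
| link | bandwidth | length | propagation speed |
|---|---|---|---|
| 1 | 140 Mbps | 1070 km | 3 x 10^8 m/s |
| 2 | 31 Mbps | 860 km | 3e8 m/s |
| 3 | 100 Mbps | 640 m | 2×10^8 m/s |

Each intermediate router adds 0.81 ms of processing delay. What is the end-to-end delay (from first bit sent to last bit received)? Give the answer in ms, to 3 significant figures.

L = 1460 × 8 = 11680 bits.
Transmission delays (L/R per hop): 0.0834286, 0.376774, 0.1168 ms; sum = 0.577003 ms.
Propagation delays (d/s per hop): 3.56667, 2.86667, 0.0032 ms; sum = 6.43653 ms.
Processing at 2 router(s): 2 × 0.81 ms = 1.62 ms.
End-to-end = 8.63 ms.

8.63 ms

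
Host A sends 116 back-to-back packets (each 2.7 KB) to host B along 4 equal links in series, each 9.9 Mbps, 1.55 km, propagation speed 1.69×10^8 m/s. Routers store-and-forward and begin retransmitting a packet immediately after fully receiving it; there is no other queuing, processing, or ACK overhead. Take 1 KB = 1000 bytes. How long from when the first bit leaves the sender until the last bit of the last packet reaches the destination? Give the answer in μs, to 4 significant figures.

259700 μs

Per-hop transmission t_tx = L/R = 21600/9900000 = 2181.82 μs.
Per-hop propagation t_prop = 1550/169000000 = 9.1716 μs.
Pipeline fill: first packet needs 4·t_tx to clear all hops; remaining 115 packets each add one t_tx.
Total = (4+116-1)·t_tx + 4·t_prop = 119·2181.82 + 4·9.1716 = 259700 μs.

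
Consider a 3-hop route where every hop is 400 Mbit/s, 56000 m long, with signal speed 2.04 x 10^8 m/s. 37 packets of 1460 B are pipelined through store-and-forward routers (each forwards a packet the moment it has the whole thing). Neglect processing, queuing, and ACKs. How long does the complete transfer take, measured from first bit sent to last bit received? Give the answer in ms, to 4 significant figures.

Per-hop transmission t_tx = L/R = 11680/400000000 = 0.0292 ms.
Per-hop propagation t_prop = 56000/204000000 = 0.27451 ms.
Pipeline fill: first packet needs 3·t_tx to clear all hops; remaining 36 packets each add one t_tx.
Total = (3+37-1)·t_tx + 3·t_prop = 39·0.0292 + 3·0.27451 = 1.962 ms.

1.962 ms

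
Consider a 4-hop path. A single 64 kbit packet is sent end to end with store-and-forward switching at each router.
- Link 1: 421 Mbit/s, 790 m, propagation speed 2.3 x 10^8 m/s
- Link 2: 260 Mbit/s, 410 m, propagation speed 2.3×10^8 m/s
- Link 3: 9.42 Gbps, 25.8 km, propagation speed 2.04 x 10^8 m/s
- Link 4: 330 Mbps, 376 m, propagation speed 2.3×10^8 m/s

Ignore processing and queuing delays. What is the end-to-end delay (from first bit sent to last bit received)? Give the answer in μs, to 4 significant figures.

L = 64000 bits.
Transmission delays (L/R per hop): 152.019, 246.154, 6.79406, 193.939 μs; sum = 598.906 μs.
Propagation delays (d/s per hop): 3.43478, 1.78261, 126.471, 1.63478 μs; sum = 133.323 μs.
End-to-end = 732.2 μs.

732.2 μs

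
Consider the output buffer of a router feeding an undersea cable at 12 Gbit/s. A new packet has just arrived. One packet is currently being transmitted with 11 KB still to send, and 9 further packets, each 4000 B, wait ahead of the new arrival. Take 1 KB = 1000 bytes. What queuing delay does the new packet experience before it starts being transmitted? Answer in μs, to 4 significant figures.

Each queued packet: L/R = 32000/12000000000 = 2.66667 μs.
9 queued → 24 μs.
Plus remaining 88000 bits of current packet: 7.33333 μs.
Queuing delay = 31.33 μs.

31.33 μs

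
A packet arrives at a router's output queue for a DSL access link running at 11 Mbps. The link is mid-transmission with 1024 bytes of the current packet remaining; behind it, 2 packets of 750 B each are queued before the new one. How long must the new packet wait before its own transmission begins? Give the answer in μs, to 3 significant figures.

1840 μs

Each queued packet: L/R = 6000/11000000 = 545.455 μs.
2 queued → 1090.91 μs.
Plus remaining 8192 bits of current packet: 744.727 μs.
Queuing delay = 1840 μs.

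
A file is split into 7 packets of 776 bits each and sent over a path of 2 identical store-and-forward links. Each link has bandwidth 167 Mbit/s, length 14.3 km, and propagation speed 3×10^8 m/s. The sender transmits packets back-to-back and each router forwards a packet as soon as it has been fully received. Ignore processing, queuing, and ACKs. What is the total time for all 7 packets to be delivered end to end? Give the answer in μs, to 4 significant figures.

Per-hop transmission t_tx = L/R = 776/167000000 = 4.64671 μs.
Per-hop propagation t_prop = 14300/300000000 = 47.6667 μs.
Pipeline fill: first packet needs 2·t_tx to clear all hops; remaining 6 packets each add one t_tx.
Total = (2+7-1)·t_tx + 2·t_prop = 8·4.64671 + 2·47.6667 = 132.5 μs.

132.5 μs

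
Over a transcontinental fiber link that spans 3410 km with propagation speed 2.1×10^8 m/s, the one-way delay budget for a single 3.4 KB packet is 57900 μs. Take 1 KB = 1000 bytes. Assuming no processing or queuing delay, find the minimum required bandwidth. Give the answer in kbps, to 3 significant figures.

653 kbps

L = 27200 bits.
Propagation delay = 3410000 / 210000000 = 16238.1 μs.
Transmission budget = 57900 − 16238.1 = 41661.9 μs.
R ≥ L / t_tx = 27200 bits / 0.0416619 s = 653 kbps.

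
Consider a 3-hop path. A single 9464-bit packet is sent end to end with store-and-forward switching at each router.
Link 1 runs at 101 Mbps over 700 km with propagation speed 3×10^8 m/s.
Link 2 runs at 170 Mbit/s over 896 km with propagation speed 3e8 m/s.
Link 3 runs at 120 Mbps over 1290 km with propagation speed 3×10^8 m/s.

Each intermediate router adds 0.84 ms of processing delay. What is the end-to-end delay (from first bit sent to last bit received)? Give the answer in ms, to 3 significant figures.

Transmission delays (L/R per hop): 0.093703, 0.0556706, 0.0788667 ms; sum = 0.22824 ms.
Propagation delays (d/s per hop): 2.33333, 2.98667, 4.3 ms; sum = 9.62 ms.
Processing at 2 router(s): 2 × 0.84 ms = 1.68 ms.
End-to-end = 11.5 ms.

11.5 ms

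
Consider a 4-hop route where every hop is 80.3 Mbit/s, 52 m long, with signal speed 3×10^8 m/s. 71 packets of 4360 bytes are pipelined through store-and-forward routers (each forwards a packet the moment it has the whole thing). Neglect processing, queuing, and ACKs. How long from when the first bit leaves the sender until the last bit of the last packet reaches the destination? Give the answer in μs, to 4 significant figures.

32140 μs

Per-hop transmission t_tx = L/R = 34880/80300000 = 434.371 μs.
Per-hop propagation t_prop = 52/300000000 = 0.173333 μs.
Pipeline fill: first packet needs 4·t_tx to clear all hops; remaining 70 packets each add one t_tx.
Total = (4+71-1)·t_tx + 4·t_prop = 74·434.371 + 4·0.173333 = 32140 μs.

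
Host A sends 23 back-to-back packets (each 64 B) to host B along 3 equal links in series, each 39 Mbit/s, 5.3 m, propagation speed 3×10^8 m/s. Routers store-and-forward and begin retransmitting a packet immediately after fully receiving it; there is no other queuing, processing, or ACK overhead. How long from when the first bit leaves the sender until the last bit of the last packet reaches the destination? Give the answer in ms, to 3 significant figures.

Per-hop transmission t_tx = L/R = 512/39000000 = 0.0131282 ms.
Per-hop propagation t_prop = 5.3/300000000 = 1.76667e-05 ms.
Pipeline fill: first packet needs 3·t_tx to clear all hops; remaining 22 packets each add one t_tx.
Total = (3+23-1)·t_tx + 3·t_prop = 25·0.0131282 + 3·1.76667e-05 = 0.328 ms.

0.328 ms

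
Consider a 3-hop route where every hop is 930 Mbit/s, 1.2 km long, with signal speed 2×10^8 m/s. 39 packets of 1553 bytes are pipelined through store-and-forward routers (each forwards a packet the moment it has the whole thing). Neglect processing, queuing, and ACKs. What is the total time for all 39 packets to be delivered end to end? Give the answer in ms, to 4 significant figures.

0.5657 ms

Per-hop transmission t_tx = L/R = 12424/930000000 = 0.0133591 ms.
Per-hop propagation t_prop = 1200/200000000 = 0.006 ms.
Pipeline fill: first packet needs 3·t_tx to clear all hops; remaining 38 packets each add one t_tx.
Total = (3+39-1)·t_tx + 3·t_prop = 41·0.0133591 + 3·0.006 = 0.5657 ms.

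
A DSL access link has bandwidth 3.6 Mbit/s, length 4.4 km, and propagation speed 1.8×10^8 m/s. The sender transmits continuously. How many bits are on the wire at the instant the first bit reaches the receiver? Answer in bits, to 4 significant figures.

Propagation delay = 4400 / 180000000 = 2.44444e-05 s.
BDP = R × t_prop = 3600000 × 2.44444e-05 = 88 bits.

88.00 bits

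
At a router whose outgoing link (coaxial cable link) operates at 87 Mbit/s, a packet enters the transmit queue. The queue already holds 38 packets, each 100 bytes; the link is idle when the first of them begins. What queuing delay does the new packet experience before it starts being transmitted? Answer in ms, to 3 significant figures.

Each queued packet: L/R = 800/87000000 = 0.0091954 ms.
38 queued → 0.349425 ms.
Queuing delay = 0.349 ms.

0.349 ms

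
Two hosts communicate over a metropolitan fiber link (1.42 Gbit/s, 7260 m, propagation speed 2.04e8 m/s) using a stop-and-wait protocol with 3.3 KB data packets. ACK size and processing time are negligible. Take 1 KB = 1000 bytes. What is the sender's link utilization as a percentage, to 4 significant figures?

t_tx = L/R = 26400/1420000000 = 1.85915e-05 s.
t_prop = 7260/204000000 = 3.55882e-05 s; RTT = 7.11765e-05 s.
Cycle = t_tx + RTT = 8.9768e-05 s.
Utilization = t_tx / cycle = 1.85915e-05/8.9768e-05 = 20.71 %.

20.71 %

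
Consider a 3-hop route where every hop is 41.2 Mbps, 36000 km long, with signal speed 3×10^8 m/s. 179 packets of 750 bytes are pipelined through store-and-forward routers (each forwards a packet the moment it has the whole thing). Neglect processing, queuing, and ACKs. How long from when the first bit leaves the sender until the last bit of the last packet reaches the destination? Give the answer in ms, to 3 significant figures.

386 ms

Per-hop transmission t_tx = L/R = 6000/41200000 = 0.145631 ms.
Per-hop propagation t_prop = 36000000/300000000 = 120 ms.
Pipeline fill: first packet needs 3·t_tx to clear all hops; remaining 178 packets each add one t_tx.
Total = (3+179-1)·t_tx + 3·t_prop = 181·0.145631 + 3·120 = 386 ms.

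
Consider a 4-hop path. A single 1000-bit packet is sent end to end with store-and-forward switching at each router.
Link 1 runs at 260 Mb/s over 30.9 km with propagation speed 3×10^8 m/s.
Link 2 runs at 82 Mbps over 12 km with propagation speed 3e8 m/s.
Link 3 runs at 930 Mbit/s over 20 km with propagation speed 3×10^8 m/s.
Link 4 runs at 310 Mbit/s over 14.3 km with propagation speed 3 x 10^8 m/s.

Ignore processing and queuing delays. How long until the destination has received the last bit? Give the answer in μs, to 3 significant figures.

Transmission delays (L/R per hop): 3.84615, 12.1951, 1.07527, 3.22581 μs; sum = 20.3424 μs.
Propagation delays (d/s per hop): 103, 40, 66.6667, 47.6667 μs; sum = 257.333 μs.
End-to-end = 278 μs.

278 μs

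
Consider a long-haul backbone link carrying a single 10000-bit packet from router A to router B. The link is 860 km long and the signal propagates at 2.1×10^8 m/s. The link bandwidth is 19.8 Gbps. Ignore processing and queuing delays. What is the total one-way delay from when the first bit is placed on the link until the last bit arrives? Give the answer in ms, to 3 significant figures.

Transmission delay = L/R = 10000 / 19800000000 = 0.000505051 ms.
Propagation delay = d/s = 860000 m / 210000000 m/s = 4.09524 ms.
Total = 4.10 ms.

4.10 ms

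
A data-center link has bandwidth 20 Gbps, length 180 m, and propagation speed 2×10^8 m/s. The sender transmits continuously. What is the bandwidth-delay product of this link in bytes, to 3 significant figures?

2250 bytes

Propagation delay = 180 / 200000000 = 9e-07 s.
BDP = R × t_prop = 20000000000 × 9e-07 = 18000 bits.
In bytes: 18000/8 = 2250 bytes.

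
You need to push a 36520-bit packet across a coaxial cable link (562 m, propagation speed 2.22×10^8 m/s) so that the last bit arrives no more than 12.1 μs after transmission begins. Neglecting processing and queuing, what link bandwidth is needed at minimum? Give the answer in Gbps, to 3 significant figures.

Propagation delay = 562 / 2.22e+08 = 2.53153 μs.
Transmission budget = 12.1 − 2.53153 = 9.56847 μs.
R ≥ L / t_tx = 36520 bits / 9.56847e-06 s = 3.82 Gbps.

3.82 Gbps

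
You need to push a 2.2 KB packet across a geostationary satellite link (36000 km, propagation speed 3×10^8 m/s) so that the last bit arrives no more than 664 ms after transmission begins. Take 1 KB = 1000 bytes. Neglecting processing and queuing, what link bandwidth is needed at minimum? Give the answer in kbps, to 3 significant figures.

32.4 kbps

L = 17600 bits.
Propagation delay = 36000000 / 300000000 = 120 ms.
Transmission budget = 664 − 120 = 544 ms.
R ≥ L / t_tx = 17600 bits / 0.544 s = 32.4 kbps.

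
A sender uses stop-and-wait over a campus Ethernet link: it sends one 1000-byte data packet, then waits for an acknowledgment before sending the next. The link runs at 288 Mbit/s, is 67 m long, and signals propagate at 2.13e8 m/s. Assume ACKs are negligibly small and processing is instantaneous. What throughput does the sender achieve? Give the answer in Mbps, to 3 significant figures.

t_tx = L/R = 8000/288000000 = 2.77778e-05 s.
t_prop = 67/213000000 = 3.14554e-07 s; RTT = 6.29108e-07 s.
Cycle = t_tx + RTT = 2.84069e-05 s.
Throughput = L / cycle = 8000 / 2.84069e-05 = 282 Mbps.

282 Mbps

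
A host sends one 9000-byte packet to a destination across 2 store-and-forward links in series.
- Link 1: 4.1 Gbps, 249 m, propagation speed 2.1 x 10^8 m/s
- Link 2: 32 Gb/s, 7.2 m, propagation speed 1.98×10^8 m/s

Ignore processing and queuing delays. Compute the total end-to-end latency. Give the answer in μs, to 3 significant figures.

L = 9000 × 8 = 72000 bits.
Transmission delays (L/R per hop): 17.561, 2.25 μs; sum = 19.811 μs.
Propagation delays (d/s per hop): 1.18571, 0.0363636 μs; sum = 1.22208 μs.
End-to-end = 21.0 μs.

21.0 μs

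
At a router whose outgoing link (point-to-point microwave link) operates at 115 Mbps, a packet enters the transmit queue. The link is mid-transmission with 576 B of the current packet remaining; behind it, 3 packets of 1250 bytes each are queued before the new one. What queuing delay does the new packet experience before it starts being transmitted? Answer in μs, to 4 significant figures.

Each queued packet: L/R = 10000/115000000 = 86.9565 μs.
3 queued → 260.87 μs.
Plus remaining 4608 bits of current packet: 40.0696 μs.
Queuing delay = 300.9 μs.

300.9 μs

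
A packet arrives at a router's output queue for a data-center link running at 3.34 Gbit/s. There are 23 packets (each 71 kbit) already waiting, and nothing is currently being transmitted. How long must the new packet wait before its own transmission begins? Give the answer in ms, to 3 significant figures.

Each queued packet: L/R = 71000/3340000000 = 0.0212575 ms.
23 queued → 0.488922 ms.
Queuing delay = 0.489 ms.

0.489 ms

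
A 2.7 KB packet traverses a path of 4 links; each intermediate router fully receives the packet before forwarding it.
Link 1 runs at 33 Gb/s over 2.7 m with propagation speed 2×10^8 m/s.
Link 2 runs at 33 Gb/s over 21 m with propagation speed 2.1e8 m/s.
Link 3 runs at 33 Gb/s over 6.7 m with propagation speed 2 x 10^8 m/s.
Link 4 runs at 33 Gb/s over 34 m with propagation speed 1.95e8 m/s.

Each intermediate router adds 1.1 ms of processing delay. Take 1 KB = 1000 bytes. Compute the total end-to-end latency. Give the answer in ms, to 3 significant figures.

L = 21600 bits.
Transmission delay per hop = L/R = 21600/33000000000 = 0.000654545 ms; 4 hops → 0.00261818 ms.
Propagation delays (d/s per hop): 1.35e-05, 0.0001, 3.35e-05, 0.000174359 ms; sum = 0.000321359 ms.
Processing at 3 router(s): 3 × 1.1 ms = 3.3 ms.
End-to-end = 3.30 ms.

3.30 ms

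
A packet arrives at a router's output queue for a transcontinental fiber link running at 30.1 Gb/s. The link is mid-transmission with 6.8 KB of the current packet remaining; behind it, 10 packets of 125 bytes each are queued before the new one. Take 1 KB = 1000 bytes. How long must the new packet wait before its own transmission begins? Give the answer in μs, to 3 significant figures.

Each queued packet: L/R = 1000/30100000000 = 0.0332226 μs.
10 queued → 0.332226 μs.
Plus remaining 54400 bits of current packet: 1.80731 μs.
Queuing delay = 2.14 μs.

2.14 μs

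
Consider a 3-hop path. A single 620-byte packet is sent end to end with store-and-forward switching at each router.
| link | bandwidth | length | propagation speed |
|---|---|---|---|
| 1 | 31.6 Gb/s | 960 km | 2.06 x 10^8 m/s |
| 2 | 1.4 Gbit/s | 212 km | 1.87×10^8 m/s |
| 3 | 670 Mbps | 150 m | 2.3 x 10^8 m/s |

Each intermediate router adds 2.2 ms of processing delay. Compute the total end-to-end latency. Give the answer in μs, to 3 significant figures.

10200 μs

L = 620 × 8 = 4960 bits.
Transmission delays (L/R per hop): 0.156962, 3.54286, 7.40299 μs; sum = 11.1028 μs.
Propagation delays (d/s per hop): 4660.19, 1133.69, 0.652174 μs; sum = 5794.54 μs.
Processing at 2 router(s): 2 × 2.2 ms = 4400 μs.
End-to-end = 10200 μs.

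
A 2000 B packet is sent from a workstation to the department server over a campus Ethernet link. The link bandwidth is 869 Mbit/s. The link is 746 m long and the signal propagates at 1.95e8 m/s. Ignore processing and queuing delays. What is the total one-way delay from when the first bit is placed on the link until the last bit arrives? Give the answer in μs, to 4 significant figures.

22.24 μs

L = 2000 × 8 = 16000 bits.
Transmission delay = L/R = 16000 / 869000000 = 18.412 μs.
Propagation delay = d/s = 746 m / 195000000 m/s = 3.82564 μs.
Total = 22.24 μs.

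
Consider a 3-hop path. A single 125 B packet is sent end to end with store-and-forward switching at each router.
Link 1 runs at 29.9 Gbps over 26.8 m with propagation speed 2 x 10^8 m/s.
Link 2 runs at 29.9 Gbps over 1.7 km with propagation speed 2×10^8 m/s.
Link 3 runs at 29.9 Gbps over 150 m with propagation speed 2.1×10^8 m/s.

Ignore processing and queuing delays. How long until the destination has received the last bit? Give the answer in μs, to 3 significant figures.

9.45 μs

L = 125 × 8 = 1000 bits.
Transmission delay per hop = L/R = 1000/29900000000 = 0.0334448 μs; 3 hops → 0.100334 μs.
Propagation delays (d/s per hop): 0.134, 8.5, 0.714286 μs; sum = 9.34829 μs.
End-to-end = 9.45 μs.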